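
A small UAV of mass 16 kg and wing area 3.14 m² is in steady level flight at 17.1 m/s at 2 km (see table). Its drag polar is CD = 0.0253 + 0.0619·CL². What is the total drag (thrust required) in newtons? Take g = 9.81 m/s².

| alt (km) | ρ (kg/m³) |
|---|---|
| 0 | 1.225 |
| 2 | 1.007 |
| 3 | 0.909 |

D = 15 N

At 2 km, from the table: ρ = 1.007 kg/m³.
Level flight ⇒ L = W = m·g = 16 × 9.81 = 156.96 N.
Dynamic pressure q = 0.5 × 1.007 × 17.1² = 147.2 Pa.
CL = W/(q·S) = 156.96 / (147.2 × 3.14) = 0.3395.
CD = 0.0253 + 0.0619 × 0.3395² = 0.03244.
D = q·S·CD = 147.2 × 3.14 × 0.03244 = 14.99 N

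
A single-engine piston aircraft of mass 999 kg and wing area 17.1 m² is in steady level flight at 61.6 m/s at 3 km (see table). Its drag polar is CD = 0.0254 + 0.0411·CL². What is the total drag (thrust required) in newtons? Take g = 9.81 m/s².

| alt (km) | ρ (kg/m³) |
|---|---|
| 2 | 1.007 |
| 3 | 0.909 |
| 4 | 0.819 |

D = 883 N

At 3 km, from the table: ρ = 0.909 kg/m³.
Level flight ⇒ L = W = m·g = 999 × 9.81 = 9800.2 N.
q = ½ρv² = ½ × 0.909 × 61.6² = 1725 Pa.
CL = 2W/(ρv²S) = 2×9800.2/(0.909×61.6²×17.1) = 0.3323.
CD = 0.0254 + 0.0411 × 0.3323² = 0.02994.
D = q·S·CD = 1725 × 17.1 × 0.02994 = 882.9 N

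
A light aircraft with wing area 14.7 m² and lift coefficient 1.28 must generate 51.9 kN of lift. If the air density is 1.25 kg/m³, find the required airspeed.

v = 66.4 m/s

L = ½ρv²S·CL ⇒ v = √(2L/(ρ·S·CL))
v = √(2 × 51900 / (1.25 × 14.7 × 1.28)) = √4413 = 66.4 m/s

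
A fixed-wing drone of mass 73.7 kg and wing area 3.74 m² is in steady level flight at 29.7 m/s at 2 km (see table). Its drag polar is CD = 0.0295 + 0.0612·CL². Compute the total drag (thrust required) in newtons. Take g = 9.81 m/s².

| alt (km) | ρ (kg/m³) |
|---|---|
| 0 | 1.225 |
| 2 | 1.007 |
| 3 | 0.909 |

D = 68.3 N

At 2 km, from the table: ρ = 1.007 kg/m³.
Weight W = mg = 73.7 × 9.81 = 723 N; in level flight L = W.
Dynamic pressure q = 0.5 × 1.007 × 29.7² = 444.1 Pa.
CL = 2W/(ρv²S) = 2×723/(1.007×29.7²×3.74) = 0.4353.
CD = 0.0295 + 0.0612 × 0.4353² = 0.04109.
D = q·S·CD = 444.1 × 3.74 × 0.04109 = 68.26 N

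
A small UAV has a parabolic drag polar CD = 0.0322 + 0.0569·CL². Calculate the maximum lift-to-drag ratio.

For CD = CD0 + K·CL², (L/D)max occurs at CL* = √(CD0/K) and equals 1/(2√(K·CD0)).
(L/D)max = 1/(2√(0.0569 × 0.0322)) = 1/(2 × 0.0428) = 11.7

(L/D)max = 11.7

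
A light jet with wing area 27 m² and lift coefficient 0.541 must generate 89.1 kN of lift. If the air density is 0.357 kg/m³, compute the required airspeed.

v = 185 m/s

L = ½ρv²S·CL ⇒ v = √(2L/(ρ·S·CL))
v = √(2 × 89100 / (0.357 × 27 × 0.541)) = √34170 = 185 m/s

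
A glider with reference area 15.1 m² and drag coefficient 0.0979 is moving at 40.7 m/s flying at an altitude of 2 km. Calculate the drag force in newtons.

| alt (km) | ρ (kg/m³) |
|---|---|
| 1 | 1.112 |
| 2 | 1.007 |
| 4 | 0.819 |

D = 1230 N

At 2 km, from the table: ρ = 1.007 kg/m³.
D = ½ρv²S·CD = ½ × 1.007 × 40.7² × 15.1 × 0.0979 = 1230 N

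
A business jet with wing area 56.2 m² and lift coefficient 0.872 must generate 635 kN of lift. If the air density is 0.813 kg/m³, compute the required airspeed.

L = ½ρv²S·CL ⇒ v = √(2L/(ρ·S·CL))
v = √(2 × 6.35×10^5 / (0.813 × 56.2 × 0.872)) = √31880 = 179 m/s

v = 179 m/s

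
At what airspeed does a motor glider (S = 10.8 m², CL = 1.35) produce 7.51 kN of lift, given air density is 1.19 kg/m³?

L = ½ρv²S·CL ⇒ v = √(2L/(ρ·S·CL))
v = √(2 × 7510 / (1.19 × 10.8 × 1.35)) = √865.7 = 29.4 m/s

v = 29.4 m/s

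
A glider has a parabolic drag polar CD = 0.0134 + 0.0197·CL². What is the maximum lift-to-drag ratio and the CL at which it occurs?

(L/D)max = 30.8, at CL = 0.825

For CD = CD0 + K·CL², (L/D)max occurs at CL* = √(CD0/K) and equals 1/(2√(K·CD0)).
(L/D)max = 1/(2√(0.0197 × 0.0134)) = 1/(2 × 0.01625) = 30.8
CL* = √(0.0134/0.0197) = 0.825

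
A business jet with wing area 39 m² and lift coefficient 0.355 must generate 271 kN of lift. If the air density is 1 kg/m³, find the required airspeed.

v = 198 m/s

L = ½ρv²S·CL ⇒ v = √(2L/(ρ·S·CL))
v = √(2 × 2.71×10^5 / (1 × 39 × 0.355)) = √39150 = 198 m/s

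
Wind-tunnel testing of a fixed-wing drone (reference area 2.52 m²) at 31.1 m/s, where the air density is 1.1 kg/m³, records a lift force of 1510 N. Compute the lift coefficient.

CL = 1.13

From L = ½ρv²S·CL, rearranging gives CL = 2L/(ρv²S).
CL = 2 × 1510 / (1.1 × 31.1² × 2.52) = 1.13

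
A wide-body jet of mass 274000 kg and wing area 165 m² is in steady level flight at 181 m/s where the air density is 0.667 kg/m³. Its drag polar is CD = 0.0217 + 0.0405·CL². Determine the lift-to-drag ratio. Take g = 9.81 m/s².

L/D = 13.3

In steady level flight, lift balances weight: W = mg = 274000 × 9.81 = 2.6879×10^6 N.
q = ½ρv² = ½ × 0.667 × 181² = 10930 Pa.
Required CL = L/(qS) = 2.6879×10^6/(10930·165) = 1.491.
CD = 0.0217 + 0.0405 × 1.491² = 0.1117.
L/D = CL/CD = 1.491 / 0.1117 = 13.3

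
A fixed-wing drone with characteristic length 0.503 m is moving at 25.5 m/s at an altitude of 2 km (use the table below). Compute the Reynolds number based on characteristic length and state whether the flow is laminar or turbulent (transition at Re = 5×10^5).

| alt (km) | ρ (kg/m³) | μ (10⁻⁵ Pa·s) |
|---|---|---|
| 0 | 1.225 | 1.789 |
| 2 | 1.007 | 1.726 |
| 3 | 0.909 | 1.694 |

Re = 7.48×10^5 (turbulent)

At 2 km, from the table: ρ = 1.007 kg/m³, μ = 1.726×10⁻⁵ Pa·s.
Re = ρ·v·c/μ = 1.007 × 25.5 × 0.503 / (1.726×10⁻⁵) = 7.48×10^5
Since 7.48×10^5 > 5×10^5, the flow is turbulent.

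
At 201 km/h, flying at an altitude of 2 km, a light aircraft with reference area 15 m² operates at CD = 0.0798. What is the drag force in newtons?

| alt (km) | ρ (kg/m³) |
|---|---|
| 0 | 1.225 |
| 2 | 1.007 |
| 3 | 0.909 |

At 2 km, from the table: ρ = 1.007 kg/m³.
Convert speed: v = 201 km/h ÷ 3.6 = 55.83 m/s.
D = ½ρv²S·CD = ½ × 1.007 × 55.83² × 15 × 0.0798 = 1880 N

D = 1880 N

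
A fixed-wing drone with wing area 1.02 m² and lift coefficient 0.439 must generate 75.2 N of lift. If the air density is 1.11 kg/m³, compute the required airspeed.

L = ½ρv²S·CL ⇒ v = √(2L/(ρ·S·CL))
v = √(2 × 75.2 / (1.11 × 1.02 × 0.439)) = √302.6 = 17.4 m/s

v = 17.4 m/s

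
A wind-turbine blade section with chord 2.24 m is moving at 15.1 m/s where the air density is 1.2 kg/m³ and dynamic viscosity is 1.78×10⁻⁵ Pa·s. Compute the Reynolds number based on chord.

Re = 2.28×10^6

Re = ρ·v·c/μ = 1.2 × 15.1 × 2.24 / (1.78×10⁻⁵) = 2.28×10^6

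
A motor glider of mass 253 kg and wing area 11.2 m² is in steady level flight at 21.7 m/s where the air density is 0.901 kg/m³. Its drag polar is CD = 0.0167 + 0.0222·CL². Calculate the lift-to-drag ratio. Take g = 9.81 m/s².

L/D = 25.5

Level flight ⇒ L = W = m·g = 253 × 9.81 = 2481.9 N.
q = ½ρv² = ½ × 0.901 × 21.7² = 212.1 Pa.
CL = 2W/(ρv²S) = 2×2481.9/(0.901×21.7²×11.2) = 1.045.
CD = 0.0167 + 0.0222 × 1.045² = 0.04093.
L/D = CL/CD = 1.045 / 0.04093 = 25.5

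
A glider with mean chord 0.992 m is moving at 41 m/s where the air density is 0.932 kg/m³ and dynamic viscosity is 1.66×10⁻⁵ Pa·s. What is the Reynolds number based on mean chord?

Re = ρ·v·c/μ = 0.932 × 41 × 0.992 / (1.66×10⁻⁵) = 2.28×10^6

Re = 2.28×10^6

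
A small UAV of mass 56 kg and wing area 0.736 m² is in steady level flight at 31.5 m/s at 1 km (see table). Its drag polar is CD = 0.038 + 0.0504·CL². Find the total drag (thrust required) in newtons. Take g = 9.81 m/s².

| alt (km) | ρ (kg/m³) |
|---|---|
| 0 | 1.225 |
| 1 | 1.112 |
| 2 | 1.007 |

D = 52.9 N

At 1 km, from the table: ρ = 1.112 kg/m³.
Level flight ⇒ L = W = m·g = 56 × 9.81 = 549.36 N.
q = ½ρv² = ½ × 1.112 × 31.5² = 551.7 Pa.
CL = W/(q·S) = 549.36 / (551.7 × 0.736) = 1.353.
CD = 0.038 + 0.0504 × 1.353² = 0.1303.
D = q·S·CD = 551.7 × 0.736 × 0.1303 = 52.89 N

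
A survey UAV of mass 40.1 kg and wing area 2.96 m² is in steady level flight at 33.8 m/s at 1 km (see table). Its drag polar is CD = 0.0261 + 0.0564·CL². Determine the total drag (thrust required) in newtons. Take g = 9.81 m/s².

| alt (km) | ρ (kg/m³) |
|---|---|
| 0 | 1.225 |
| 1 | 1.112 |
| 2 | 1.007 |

D = 53.7 N

At 1 km, from the table: ρ = 1.112 kg/m³.
In steady level flight, lift balances weight: W = mg = 40.1 × 9.81 = 393.38 N.
Dynamic pressure q = 0.5 × 1.112 × 33.8² = 635.2 Pa.
CL = 2W/(ρv²S) = 2×393.38/(1.112×33.8²×2.96) = 0.2092.
CD = 0.0261 + 0.0564 × 0.2092² = 0.02857.
D = q·S·CD = 635.2 × 2.96 × 0.02857 = 53.71 N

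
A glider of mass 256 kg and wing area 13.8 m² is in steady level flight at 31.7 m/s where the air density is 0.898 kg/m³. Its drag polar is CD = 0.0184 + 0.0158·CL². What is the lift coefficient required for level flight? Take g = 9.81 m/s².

Level flight ⇒ L = W = m·g = 256 × 9.81 = 2511.4 N.
q = ½ρv² = ½ × 0.898 × 31.7² = 451.2 Pa.
Required CL = L/(qS) = 2511.4/(451.2·13.8) = 0.4033.

CL = 0.403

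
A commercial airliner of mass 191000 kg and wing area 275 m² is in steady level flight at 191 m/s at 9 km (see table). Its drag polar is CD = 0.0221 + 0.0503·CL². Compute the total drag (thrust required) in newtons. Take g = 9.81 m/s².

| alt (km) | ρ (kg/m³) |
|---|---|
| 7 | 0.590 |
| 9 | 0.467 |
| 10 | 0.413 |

At 9 km, from the table: ρ = 0.467 kg/m³.
In steady level flight, lift balances weight: W = mg = 191000 × 9.81 = 1.8737×10^6 N.
q = ½ρv² = ½ × 0.467 × 191² = 8518 Pa.
CL = 2W/(ρv²S) = 2×1.8737×10^6/(0.467×191²×275) = 0.7999.
CD = 0.0221 + 0.0503 × 0.7999² = 0.05428.
D = q·S·CD = 8518 × 275 × 0.05428 = 1.272×10^5 N

D = 1.27×10^5 N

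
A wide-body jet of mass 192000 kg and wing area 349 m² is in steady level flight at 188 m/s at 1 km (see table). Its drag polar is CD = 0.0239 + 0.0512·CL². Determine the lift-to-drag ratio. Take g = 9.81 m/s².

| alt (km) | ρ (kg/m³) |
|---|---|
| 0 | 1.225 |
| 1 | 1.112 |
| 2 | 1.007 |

At 1 km, from the table: ρ = 1.112 kg/m³.
Weight W = mg = 192000 × 9.81 = 1.8835×10^6 N; in level flight L = W.
q = ½ρv² = ½ × 1.112 × 188² = 19650 Pa.
Required CL = L/(qS) = 1.8835×10^6/(19650·349) = 0.2746.
CD = 0.0239 + 0.0512 × 0.2746² = 0.02776.
L/D = CL/CD = 0.2746 / 0.02776 = 9.89

L/D = 9.89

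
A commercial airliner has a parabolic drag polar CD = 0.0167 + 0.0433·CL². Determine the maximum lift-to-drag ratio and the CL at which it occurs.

For CD = CD0 + K·CL², (L/D)max occurs at CL* = √(CD0/K) and equals 1/(2√(K·CD0)).
(L/D)max = 1/(2√(0.0433 × 0.0167)) = 1/(2 × 0.02689) = 18.6
CL* = √(0.0167/0.0433) = 0.621

(L/D)max = 18.6, at CL = 0.621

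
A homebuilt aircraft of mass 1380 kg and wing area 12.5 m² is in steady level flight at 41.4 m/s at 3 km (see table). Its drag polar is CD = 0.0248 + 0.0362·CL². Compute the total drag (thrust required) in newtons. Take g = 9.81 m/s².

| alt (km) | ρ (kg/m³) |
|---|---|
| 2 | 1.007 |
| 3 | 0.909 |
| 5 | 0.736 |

At 3 km, from the table: ρ = 0.909 kg/m³.
In steady level flight, lift balances weight: W = mg = 1380 × 9.81 = 13538 N.
Dynamic pressure q = 0.5 × 0.909 × 41.4² = 779 Pa.
CL = 2W/(ρv²S) = 2×13538/(0.909×41.4²×12.5) = 1.39.
CD = 0.0248 + 0.0362 × 1.39² = 0.09477.
D = q·S·CD = 779 × 12.5 × 0.09477 = 922.8 N

D = 923 N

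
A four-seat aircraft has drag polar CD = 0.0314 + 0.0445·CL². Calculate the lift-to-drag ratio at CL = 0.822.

L/D = 13.4

CD = 0.0314 + 0.0445 × 0.822² = 0.06147
L/D = CL/CD = 0.822 / 0.06147 = 13.4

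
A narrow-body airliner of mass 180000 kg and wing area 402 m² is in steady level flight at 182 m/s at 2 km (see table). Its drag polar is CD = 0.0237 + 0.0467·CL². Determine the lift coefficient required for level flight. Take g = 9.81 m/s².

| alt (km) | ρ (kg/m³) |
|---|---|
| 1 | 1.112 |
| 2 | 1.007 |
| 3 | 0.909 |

CL = 0.263

At 2 km, from the table: ρ = 1.007 kg/m³.
Weight W = mg = 180000 × 9.81 = 1.7658×10^6 N; in level flight L = W.
Dynamic pressure q = 0.5 × 1.007 × 182² = 16680 Pa.
Required CL = L/(qS) = 1.7658×10^6/(16680·402) = 0.2634.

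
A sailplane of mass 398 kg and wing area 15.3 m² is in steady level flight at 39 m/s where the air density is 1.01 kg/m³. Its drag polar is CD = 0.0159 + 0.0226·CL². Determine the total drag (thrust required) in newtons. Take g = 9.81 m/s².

In steady level flight, lift balances weight: W = mg = 398 × 9.81 = 3904.4 N.
q = ½ρv² = ½ × 1.01 × 39² = 768.1 Pa.
Required CL = L/(qS) = 3904.4/(768.1·15.3) = 0.3322.
CD = 0.0159 + 0.0226 × 0.3322² = 0.01839.
D = q·S·CD = 768.1 × 15.3 × 0.01839 = 216.2 N

D = 216 N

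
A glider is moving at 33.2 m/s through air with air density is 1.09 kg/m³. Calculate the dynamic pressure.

q = ½ρv² = ½ × 1.09 × 33.2² = 601 Pa

q = 601 Pa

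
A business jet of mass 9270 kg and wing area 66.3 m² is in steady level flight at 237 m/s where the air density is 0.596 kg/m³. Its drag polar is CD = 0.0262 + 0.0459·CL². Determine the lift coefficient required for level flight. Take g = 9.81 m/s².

CL = 0.0819

Level flight ⇒ L = W = m·g = 9270 × 9.81 = 90939 N.
q = ½ρv² = ½ × 0.596 × 237² = 16740 Pa.
CL = W/(q·S) = 90939 / (16740 × 66.3) = 0.08194.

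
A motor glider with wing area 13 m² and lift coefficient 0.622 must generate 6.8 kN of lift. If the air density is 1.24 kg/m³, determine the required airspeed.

L = ½ρv²S·CL ⇒ v = √(2L/(ρ·S·CL))
v = √(2 × 6800 / (1.24 × 13 × 0.622)) = √1356 = 36.8 m/s

v = 36.8 m/s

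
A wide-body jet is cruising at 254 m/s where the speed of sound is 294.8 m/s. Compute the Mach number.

M = 0.862

M = v/a = 254 / 294.8 = 0.862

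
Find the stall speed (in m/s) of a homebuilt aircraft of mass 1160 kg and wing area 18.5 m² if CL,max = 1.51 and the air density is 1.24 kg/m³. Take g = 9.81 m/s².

At stall, lift equals weight: L = W = m·g = 1160 × 9.81 = 11380 N.
From L = ½ρV²S·CL,max = W: V_stall = √(2W/(ρSCL,max)) = √(2·11380/(1.24·18.5·1.51))
V_stall = √657 = 25.6 m/s

V_stall = 25.6 m/s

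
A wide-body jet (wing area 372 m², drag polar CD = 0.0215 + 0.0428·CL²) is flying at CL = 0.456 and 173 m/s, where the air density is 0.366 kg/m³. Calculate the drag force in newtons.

D = 61900 N

CD = 0.0215 + 0.0428 × 0.456² = 0.0304
D = ½ρv²S·CD = ½ × 0.366 × 173² × 372 × 0.0304 = 61900 N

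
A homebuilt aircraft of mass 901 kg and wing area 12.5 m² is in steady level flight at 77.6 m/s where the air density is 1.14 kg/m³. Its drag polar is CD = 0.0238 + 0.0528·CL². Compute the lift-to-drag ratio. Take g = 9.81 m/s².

Weight W = mg = 901 × 9.81 = 8838.8 N; in level flight L = W.
Dynamic pressure q = 0.5 × 1.14 × 77.6² = 3432 Pa.
Required CL = L/(qS) = 8838.8/(3432·12.5) = 0.206.
CD = 0.0238 + 0.0528 × 0.206² = 0.02604.
L/D = CL/CD = 0.206 / 0.02604 = 7.91

L/D = 7.91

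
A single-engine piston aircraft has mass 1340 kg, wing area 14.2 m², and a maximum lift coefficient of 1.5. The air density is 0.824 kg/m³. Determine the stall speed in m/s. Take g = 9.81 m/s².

Stall occurs when L = W at CL,max. W = mg = 1340 × 9.81 = 13150 N.
V_stall = √(2W/(ρ·S·CL,max)) = √(2 × 13150 / (0.824 × 14.2 × 1.5))
V_stall = √1498 = 38.7 m/s

V_stall = 38.7 m/s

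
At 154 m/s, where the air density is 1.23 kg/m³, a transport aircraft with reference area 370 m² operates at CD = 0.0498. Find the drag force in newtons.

D = 2.69×10^5 N

D = ½ρv²S·CD = ½ × 1.23 × 154² × 370 × 0.0498 = 2.69×10^5 N ≈ 269 kN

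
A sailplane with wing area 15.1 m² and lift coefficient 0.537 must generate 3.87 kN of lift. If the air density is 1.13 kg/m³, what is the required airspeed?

L = ½ρv²S·CL ⇒ v = √(2L/(ρ·S·CL))
v = √(2 × 3870 / (1.13 × 15.1 × 0.537)) = √844.7 = 29.1 m/s

v = 29.1 m/s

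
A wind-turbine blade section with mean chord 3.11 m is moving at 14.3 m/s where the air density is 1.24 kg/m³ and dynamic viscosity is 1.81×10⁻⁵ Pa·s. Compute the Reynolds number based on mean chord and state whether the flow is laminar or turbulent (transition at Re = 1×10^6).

Re = 3.05×10^6 (turbulent)

Re = ρ·v·c/μ = 1.24 × 14.3 × 3.11 / (1.81×10⁻⁵) = 3.05×10^6
Since 3.05×10^6 > 1×10^6, the flow is turbulent.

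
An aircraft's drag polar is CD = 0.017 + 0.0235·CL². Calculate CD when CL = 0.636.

CD = 0.017 + 0.0235 × 0.636² = 0.017 + 0.009506 = 0.0265

CD = 0.0265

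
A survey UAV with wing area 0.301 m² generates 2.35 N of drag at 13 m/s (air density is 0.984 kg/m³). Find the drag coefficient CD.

CD = 0.0939

From D = ½ρv²S·CD, rearranging gives CD = 2D/(ρv²S).
CD = 2 × 2.35 / (0.984 × 13² × 0.301) = 0.0939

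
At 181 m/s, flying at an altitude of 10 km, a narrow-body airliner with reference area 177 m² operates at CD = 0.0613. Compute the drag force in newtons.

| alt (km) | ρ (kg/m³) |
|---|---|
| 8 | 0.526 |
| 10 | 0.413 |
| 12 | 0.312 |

At 10 km, from the table: ρ = 0.413 kg/m³.
D = ½ρv²S·CD = ½ × 0.413 × 181² × 177 × 0.0613 = 73400 N ≈ 73.4 kN

D = 73400 N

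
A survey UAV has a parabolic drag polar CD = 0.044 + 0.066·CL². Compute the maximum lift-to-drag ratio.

(L/D)max = 9.28

For CD = CD0 + K·CL², (L/D)max occurs at CL* = √(CD0/K) and equals 1/(2√(K·CD0)).
(L/D)max = 1/(2√(0.066 × 0.044)) = 1/(2 × 0.05389) = 9.28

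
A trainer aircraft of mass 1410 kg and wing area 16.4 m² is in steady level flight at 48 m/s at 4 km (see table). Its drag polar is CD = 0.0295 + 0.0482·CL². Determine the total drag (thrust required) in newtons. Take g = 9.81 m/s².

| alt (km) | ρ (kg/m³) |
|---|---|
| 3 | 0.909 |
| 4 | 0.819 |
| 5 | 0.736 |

D = 1050 N

At 4 km, from the table: ρ = 0.819 kg/m³.
Weight W = mg = 1410 × 9.81 = 13832 N; in level flight L = W.
q = ½ρv² = ½ × 0.819 × 48² = 943.5 Pa.
CL = 2W/(ρv²S) = 2×13832/(0.819×48²×16.4) = 0.8939.
CD = 0.0295 + 0.0482 × 0.8939² = 0.06802.
D = q·S·CD = 943.5 × 16.4 × 0.06802 = 1052 N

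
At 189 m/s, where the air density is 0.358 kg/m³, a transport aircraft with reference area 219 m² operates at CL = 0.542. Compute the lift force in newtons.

L = 7.59×10^5 N

Dynamic pressure q = ½ρv² = ½ × 0.358 × 189² = 6394 Pa.
L = q·S·CL = 6394 × 219 × 0.542 = 7.59×10^5 N ≈ 759 kN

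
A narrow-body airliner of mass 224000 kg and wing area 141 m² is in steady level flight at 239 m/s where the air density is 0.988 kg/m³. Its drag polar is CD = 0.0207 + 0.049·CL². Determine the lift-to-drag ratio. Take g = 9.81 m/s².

Weight W = mg = 224000 × 9.81 = 2.1974×10^6 N; in level flight L = W.
q = ½ρv² = ½ × 0.988 × 239² = 28220 Pa.
Required CL = L/(qS) = 2.1974×10^6/(28220·141) = 0.5523.
CD = 0.0207 + 0.049 × 0.5523² = 0.03565.
L/D = CL/CD = 0.5523 / 0.03565 = 15.5

L/D = 15.5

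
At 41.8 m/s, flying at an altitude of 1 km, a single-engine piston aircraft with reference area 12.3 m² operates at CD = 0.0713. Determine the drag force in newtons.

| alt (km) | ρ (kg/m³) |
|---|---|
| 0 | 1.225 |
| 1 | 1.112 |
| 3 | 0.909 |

At 1 km, from the table: ρ = 1.112 kg/m³.
D = ½ρv²S·CD = ½ × 1.112 × 41.8² × 12.3 × 0.0713 = 852 N

D = 852 N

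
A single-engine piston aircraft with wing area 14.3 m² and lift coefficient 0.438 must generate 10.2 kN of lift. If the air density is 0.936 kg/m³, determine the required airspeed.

v = 59 m/s

L = ½ρv²S·CL ⇒ v = √(2L/(ρ·S·CL))
v = √(2 × 10200 / (0.936 × 14.3 × 0.438)) = √3480 = 59 m/s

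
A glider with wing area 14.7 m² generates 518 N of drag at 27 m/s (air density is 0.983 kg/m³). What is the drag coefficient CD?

CD = 0.0983

From D = ½ρv²S·CD, rearranging gives CD = 2D/(ρv²S).
CD = 2 × 518 / (0.983 × 27² × 14.7) = 0.0983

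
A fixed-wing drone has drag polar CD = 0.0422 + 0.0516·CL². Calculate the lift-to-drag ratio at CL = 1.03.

L/D = 10.6

CD = 0.0422 + 0.0516 × 1.03² = 0.09694
L/D = CL/CD = 1.03 / 0.09694 = 10.6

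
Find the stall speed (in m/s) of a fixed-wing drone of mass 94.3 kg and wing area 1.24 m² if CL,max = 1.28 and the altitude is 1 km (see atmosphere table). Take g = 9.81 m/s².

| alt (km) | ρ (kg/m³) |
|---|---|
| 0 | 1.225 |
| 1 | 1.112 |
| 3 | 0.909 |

At 1 km, from the table: ρ = 1.112 kg/m³.
At stall, lift equals weight: L = W = m·g = 94.3 × 9.81 = 925.1 N.
V_stall = √(2W/(ρ·S·CL,max)) = √(2 × 925.1 / (1.112 × 1.24 × 1.28))
V_stall = √1048 = 32.4 m/s

V_stall = 32.4 m/s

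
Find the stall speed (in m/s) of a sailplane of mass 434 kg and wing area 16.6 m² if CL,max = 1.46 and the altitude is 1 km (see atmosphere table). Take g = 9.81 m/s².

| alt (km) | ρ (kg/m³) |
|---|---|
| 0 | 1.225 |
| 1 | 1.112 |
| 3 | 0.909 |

At 1 km, from the table: ρ = 1.112 kg/m³.
Weight W = mg = 434 × 9.81 = 4258 N.
V_stall = √(2W/(ρ·S·CL,max)) = √(2 × 4258 / (1.112 × 16.6 × 1.46))
V_stall = √316 = 17.8 m/s

V_stall = 17.8 m/s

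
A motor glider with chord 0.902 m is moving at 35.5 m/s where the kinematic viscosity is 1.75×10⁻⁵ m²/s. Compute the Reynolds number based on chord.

Re = v·c/ν = 35.5 × 0.902 / (1.75×10⁻⁵) = 1.83×10^6

Re = 1.83×10^6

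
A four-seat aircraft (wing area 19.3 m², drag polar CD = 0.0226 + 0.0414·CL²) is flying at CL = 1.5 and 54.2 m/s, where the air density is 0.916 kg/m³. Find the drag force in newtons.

D = 3010 N

CD = 0.0226 + 0.0414 × 1.5² = 0.1158
D = ½ρv²S·CD = ½ × 0.916 × 54.2² × 19.3 × 0.1158 = 3010 N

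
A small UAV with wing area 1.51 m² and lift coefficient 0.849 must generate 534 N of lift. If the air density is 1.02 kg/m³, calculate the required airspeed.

v = 28.6 m/s

L = ½ρv²S·CL ⇒ v = √(2L/(ρ·S·CL))
v = √(2 × 534 / (1.02 × 1.51 × 0.849)) = √816.7 = 28.6 m/s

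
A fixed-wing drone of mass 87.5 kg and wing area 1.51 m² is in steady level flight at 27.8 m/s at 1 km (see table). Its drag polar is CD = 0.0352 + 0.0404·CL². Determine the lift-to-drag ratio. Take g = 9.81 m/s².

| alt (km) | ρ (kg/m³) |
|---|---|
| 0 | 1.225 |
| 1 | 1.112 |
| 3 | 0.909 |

At 1 km, from the table: ρ = 1.112 kg/m³.
Weight W = mg = 87.5 × 9.81 = 858.38 N; in level flight L = W.
Dynamic pressure q = 0.5 × 1.112 × 27.8² = 429.7 Pa.
CL = 2W/(ρv²S) = 2×858.38/(1.112×27.8²×1.51) = 1.323.
CD = 0.0352 + 0.0404 × 1.323² = 0.1059.
L/D = CL/CD = 1.323 / 0.1059 = 12.5

L/D = 12.5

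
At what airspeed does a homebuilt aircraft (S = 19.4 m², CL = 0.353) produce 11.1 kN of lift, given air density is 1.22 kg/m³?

L = ½ρv²S·CL ⇒ v = √(2L/(ρ·S·CL))
v = √(2 × 11100 / (1.22 × 19.4 × 0.353)) = √2657 = 51.5 m/s

v = 51.5 m/s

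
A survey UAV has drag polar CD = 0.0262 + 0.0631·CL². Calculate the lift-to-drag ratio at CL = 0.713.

L/D = 12.2

CD = 0.0262 + 0.0631 × 0.713² = 0.05828
L/D = CL/CD = 0.713 / 0.05828 = 12.2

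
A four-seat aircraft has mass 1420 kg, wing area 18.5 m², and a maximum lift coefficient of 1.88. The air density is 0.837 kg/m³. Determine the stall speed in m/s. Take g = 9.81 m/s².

Weight W = mg = 1420 × 9.81 = 13930 N.
From L = ½ρV²S·CL,max = W: V_stall = √(2W/(ρSCL,max)) = √(2·13930/(0.837·18.5·1.88))
V_stall = √957 = 30.9 m/s

V_stall = 30.9 m/s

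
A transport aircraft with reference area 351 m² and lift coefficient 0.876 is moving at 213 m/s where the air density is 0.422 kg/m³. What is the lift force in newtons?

L = 2.94×10^6 N

Dynamic pressure q = ½ρv² = ½ × 0.422 × 213² = 9573 Pa.
L = q·S·CL = 9573 × 351 × 0.876 = 2.94×10^6 N ≈ 2940 kN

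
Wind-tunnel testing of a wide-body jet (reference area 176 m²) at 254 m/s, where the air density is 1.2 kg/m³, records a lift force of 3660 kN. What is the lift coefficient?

From L = ½ρv²S·CL, rearranging gives CL = 2L/(ρv²S).
CL = 2 × 3.66×10^6 / (1.2 × 254² × 176) = 0.537

CL = 0.537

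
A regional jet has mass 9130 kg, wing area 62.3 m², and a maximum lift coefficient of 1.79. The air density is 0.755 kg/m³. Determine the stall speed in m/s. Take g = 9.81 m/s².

V_stall = 46.1 m/s

At stall, lift equals weight: L = W = m·g = 9130 × 9.81 = 89570 N.
V_stall = √(2W/(ρ·S·CL,max)) = √(2 × 89570 / (0.755 × 62.3 × 1.79))
V_stall = √2128 = 46.1 m/s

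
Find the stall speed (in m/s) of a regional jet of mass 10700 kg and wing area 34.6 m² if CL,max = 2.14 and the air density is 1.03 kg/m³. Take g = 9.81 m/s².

V_stall = 52.5 m/s

Stall occurs when L = W at CL,max. W = mg = 10700 × 9.81 = 1.05×10^5 N.
From L = ½ρV²S·CL,max = W: V_stall = √(2W/(ρSCL,max)) = √(2·1.05×10^5/(1.03·34.6·2.14))
V_stall = √2753 = 52.5 m/s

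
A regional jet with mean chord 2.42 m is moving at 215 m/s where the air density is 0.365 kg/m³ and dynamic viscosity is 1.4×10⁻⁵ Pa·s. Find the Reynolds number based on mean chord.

Re = ρ·v·c/μ = 0.365 × 215 × 2.42 / (1.4×10⁻⁵) = 1.36×10^7

Re = 1.36×10^7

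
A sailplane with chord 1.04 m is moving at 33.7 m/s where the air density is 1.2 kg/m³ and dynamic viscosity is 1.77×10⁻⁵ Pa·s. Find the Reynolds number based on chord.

Re = ρ·v·c/μ = 1.2 × 33.7 × 1.04 / (1.77×10⁻⁵) = 2.38×10^6

Re = 2.38×10^6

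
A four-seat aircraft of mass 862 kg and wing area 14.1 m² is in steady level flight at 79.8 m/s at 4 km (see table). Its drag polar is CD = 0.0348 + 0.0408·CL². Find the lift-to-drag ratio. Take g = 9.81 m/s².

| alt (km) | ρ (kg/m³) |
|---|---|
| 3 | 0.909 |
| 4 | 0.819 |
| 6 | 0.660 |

At 4 km, from the table: ρ = 0.819 kg/m³.
In steady level flight, lift balances weight: W = mg = 862 × 9.81 = 8456.2 N.
Dynamic pressure q = 0.5 × 0.819 × 79.8² = 2608 Pa.
CL = 2W/(ρv²S) = 2×8456.2/(0.819×79.8²×14.1) = 0.23.
CD = 0.0348 + 0.0408 × 0.23² = 0.03696.
L/D = CL/CD = 0.23 / 0.03696 = 6.22

L/D = 6.22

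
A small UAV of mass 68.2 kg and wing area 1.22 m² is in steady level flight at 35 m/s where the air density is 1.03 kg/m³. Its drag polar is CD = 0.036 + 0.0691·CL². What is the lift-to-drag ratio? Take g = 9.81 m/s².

Level flight ⇒ L = W = m·g = 68.2 × 9.81 = 669.04 N.
Dynamic pressure q = 0.5 × 1.03 × 35² = 630.9 Pa.
CL = 2W/(ρv²S) = 2×669.04/(1.03×35²×1.22) = 0.8693.
CD = 0.036 + 0.0691 × 0.8693² = 0.08821.
L/D = CL/CD = 0.8693 / 0.08821 = 9.85

L/D = 9.85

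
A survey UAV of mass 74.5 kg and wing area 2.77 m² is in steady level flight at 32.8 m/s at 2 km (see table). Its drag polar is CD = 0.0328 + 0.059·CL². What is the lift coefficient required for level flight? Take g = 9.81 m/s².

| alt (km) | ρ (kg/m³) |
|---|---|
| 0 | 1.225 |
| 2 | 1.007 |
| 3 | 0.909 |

At 2 km, from the table: ρ = 1.007 kg/m³.
In steady level flight, lift balances weight: W = mg = 74.5 × 9.81 = 730.85 N.
Dynamic pressure q = 0.5 × 1.007 × 32.8² = 541.7 Pa.
Required CL = L/(qS) = 730.85/(541.7·2.77) = 0.4871.

CL = 0.487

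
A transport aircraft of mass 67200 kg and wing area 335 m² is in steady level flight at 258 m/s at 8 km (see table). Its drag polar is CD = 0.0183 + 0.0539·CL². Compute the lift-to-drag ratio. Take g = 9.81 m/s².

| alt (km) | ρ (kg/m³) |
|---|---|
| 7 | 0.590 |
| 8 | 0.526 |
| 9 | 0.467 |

At 8 km, from the table: ρ = 0.526 kg/m³.
In steady level flight, lift balances weight: W = mg = 67200 × 9.81 = 6.5923×10^5 N.
q = ½ρv² = ½ × 0.526 × 258² = 17510 Pa.
CL = 2W/(ρv²S) = 2×6.5923×10^5/(0.526×258²×335) = 0.1124.
CD = 0.0183 + 0.0539 × 0.1124² = 0.01898.
L/D = CL/CD = 0.1124 / 0.01898 = 5.92

L/D = 5.92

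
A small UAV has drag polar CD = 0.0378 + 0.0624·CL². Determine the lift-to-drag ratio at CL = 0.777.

CD = 0.0378 + 0.0624 × 0.777² = 0.07547
L/D = CL/CD = 0.777 / 0.07547 = 10.3

L/D = 10.3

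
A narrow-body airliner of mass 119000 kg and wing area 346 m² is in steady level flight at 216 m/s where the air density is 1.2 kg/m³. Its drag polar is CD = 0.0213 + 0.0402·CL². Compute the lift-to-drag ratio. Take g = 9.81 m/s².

Weight W = mg = 119000 × 9.81 = 1.1674×10^6 N; in level flight L = W.
q = ½ρv² = ½ × 1.2 × 216² = 27990 Pa.
Required CL = L/(qS) = 1.1674×10^6/(27990·346) = 0.1205.
CD = 0.0213 + 0.0402 × 0.1205² = 0.02188.
L/D = CL/CD = 0.1205 / 0.02188 = 5.51

L/D = 5.51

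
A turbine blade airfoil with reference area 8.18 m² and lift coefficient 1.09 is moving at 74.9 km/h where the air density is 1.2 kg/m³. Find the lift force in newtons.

Convert speed: v = 74.9 km/h ÷ 3.6 = 20.81 m/s.
L = ½ρv²S·CL = ½ × 1.2 × 20.81² × 8.18 × 1.09 = 2320 N

L = 2320 N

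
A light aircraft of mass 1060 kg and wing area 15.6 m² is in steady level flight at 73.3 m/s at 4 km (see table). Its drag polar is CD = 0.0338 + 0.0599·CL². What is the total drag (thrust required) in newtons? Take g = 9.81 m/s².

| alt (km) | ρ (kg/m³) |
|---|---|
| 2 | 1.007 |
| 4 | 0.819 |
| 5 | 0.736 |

At 4 km, from the table: ρ = 0.819 kg/m³.
In steady level flight, lift balances weight: W = mg = 1060 × 9.81 = 10399 N.
q = ½ρv² = ½ × 0.819 × 73.3² = 2200 Pa.
CL = 2W/(ρv²S) = 2×10399/(0.819×73.3²×15.6) = 0.303.
CD = 0.0338 + 0.0599 × 0.303² = 0.0393.
D = q·S·CD = 2200 × 15.6 × 0.0393 = 1349 N

D = 1350 N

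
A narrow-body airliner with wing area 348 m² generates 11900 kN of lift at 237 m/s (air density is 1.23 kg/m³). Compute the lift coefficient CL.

CL = 0.99

From L = ½ρv²S·CL, rearranging gives CL = 2L/(ρv²S).
CL = 2 × 1.19×10^7 / (1.23 × 237² × 348) = 0.99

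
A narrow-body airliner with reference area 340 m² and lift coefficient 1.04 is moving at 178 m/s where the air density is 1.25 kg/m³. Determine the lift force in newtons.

L = 7×10^6 N

L = ½ρv²S·CL = ½ × 1.25 × 178² × 340 × 1.04 = 7×10^6 N ≈ 7000 kN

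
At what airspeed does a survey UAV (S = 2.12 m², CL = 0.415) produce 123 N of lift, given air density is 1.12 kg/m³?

v = 15.8 m/s

L = ½ρv²S·CL ⇒ v = √(2L/(ρ·S·CL))
v = √(2 × 123 / (1.12 × 2.12 × 0.415)) = √249.7 = 15.8 m/s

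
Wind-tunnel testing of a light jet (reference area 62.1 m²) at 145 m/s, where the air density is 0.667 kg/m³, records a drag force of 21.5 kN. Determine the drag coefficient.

CD = 0.0494

From D = ½ρv²S·CD, rearranging gives CD = 2D/(ρv²S).
CD = 2 × 21500 / (0.667 × 145² × 62.1) = 0.0494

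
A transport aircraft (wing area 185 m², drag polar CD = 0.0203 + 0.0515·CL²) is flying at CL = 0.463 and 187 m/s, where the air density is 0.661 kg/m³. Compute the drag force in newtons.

D = 67000 N

CD = 0.0203 + 0.0515 × 0.463² = 0.03134
D = ½ρv²S·CD = ½ × 0.661 × 187² × 185 × 0.03134 = 67000 N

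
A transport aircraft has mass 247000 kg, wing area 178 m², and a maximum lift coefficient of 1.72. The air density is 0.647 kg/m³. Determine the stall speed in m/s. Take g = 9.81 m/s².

V_stall = 156 m/s

Weight W = mg = 247000 × 9.81 = 2.423×10^6 N.
From L = ½ρV²S·CL,max = W: V_stall = √(2W/(ρSCL,max)) = √(2·2.423×10^6/(0.647·178·1.72))
V_stall = √24460 = 156 m/s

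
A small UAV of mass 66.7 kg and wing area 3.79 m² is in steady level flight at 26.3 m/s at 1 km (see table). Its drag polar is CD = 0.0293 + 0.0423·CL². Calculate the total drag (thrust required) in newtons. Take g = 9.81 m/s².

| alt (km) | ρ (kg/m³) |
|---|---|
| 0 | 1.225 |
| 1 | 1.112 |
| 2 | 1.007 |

At 1 km, from the table: ρ = 1.112 kg/m³.
Level flight ⇒ L = W = m·g = 66.7 × 9.81 = 654.33 N.
q = ½ρv² = ½ × 1.112 × 26.3² = 384.6 Pa.
Required CL = L/(qS) = 654.33/(384.6·3.79) = 0.4489.
CD = 0.0293 + 0.0423 × 0.4489² = 0.03782.
D = q·S·CD = 384.6 × 3.79 × 0.03782 = 55.13 N

D = 55.1 N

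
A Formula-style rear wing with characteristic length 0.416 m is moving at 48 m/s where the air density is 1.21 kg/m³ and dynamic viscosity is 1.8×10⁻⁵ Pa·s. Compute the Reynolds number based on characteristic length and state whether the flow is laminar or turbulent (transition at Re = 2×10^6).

Re = 1.34×10^6 (laminar)

Re = ρ·v·c/μ = 1.21 × 48 × 0.416 / (1.8×10⁻⁵) = 1.34×10^6
Since 1.34×10^6 < 2×10^6, the flow is laminar.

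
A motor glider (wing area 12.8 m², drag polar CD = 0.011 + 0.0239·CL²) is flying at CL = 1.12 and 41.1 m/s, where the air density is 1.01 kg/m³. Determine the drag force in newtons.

CD = 0.011 + 0.0239 × 1.12² = 0.04098
D = ½ρv²S·CD = ½ × 1.01 × 41.1² × 12.8 × 0.04098 = 447 N

D = 447 N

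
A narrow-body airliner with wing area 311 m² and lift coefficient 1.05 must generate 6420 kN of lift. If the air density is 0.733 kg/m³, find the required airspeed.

L = ½ρv²S·CL ⇒ v = √(2L/(ρ·S·CL))
v = √(2 × 6.42×10^6 / (0.733 × 311 × 1.05)) = √53640 = 232 m/s

v = 232 m/s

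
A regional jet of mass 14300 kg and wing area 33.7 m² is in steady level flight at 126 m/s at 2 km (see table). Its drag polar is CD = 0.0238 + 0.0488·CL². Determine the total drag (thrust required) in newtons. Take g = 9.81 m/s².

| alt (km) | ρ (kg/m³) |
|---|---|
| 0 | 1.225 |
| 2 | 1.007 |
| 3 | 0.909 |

D = 9980 N

At 2 km, from the table: ρ = 1.007 kg/m³.
Level flight ⇒ L = W = m·g = 14300 × 9.81 = 1.4028×10^5 N.
q = ½ρv² = ½ × 1.007 × 126² = 7994 Pa.
CL = W/(q·S) = 1.4028×10^5 / (7994 × 33.7) = 0.5208.
CD = 0.0238 + 0.0488 × 0.5208² = 0.03703.
D = q·S·CD = 7994 × 33.7 × 0.03703 = 9976 N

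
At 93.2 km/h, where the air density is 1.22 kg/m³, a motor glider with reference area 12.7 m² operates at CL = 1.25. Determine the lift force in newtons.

Convert speed: v = 93.2 km/h ÷ 3.6 = 25.89 m/s.
L = ½ρv²S·CL = ½ × 1.22 × 25.89² × 12.7 × 1.25 = 6490 N ≈ 6.49 kN

L = 6490 N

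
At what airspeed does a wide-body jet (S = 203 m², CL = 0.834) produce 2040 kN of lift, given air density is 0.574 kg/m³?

L = ½ρv²S·CL ⇒ v = √(2L/(ρ·S·CL))
v = √(2 × 2.04×10^6 / (0.574 × 203 × 0.834)) = √41980 = 205 m/s

v = 205 m/s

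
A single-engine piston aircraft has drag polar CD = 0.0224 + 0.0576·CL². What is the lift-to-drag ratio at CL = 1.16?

L/D = 11.6

CD = 0.0224 + 0.0576 × 1.16² = 0.09991
L/D = CL/CD = 1.16 / 0.09991 = 11.6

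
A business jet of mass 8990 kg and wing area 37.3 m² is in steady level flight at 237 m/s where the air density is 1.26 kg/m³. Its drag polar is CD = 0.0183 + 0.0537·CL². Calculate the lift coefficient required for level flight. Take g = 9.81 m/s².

Weight W = mg = 8990 × 9.81 = 88192 N; in level flight L = W.
Dynamic pressure q = 0.5 × 1.26 × 237² = 35390 Pa.
CL = 2W/(ρv²S) = 2×88192/(1.26×237²×37.3) = 0.06682.

CL = 0.0668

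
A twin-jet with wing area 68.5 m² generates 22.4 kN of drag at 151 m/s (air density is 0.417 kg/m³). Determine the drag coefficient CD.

From D = ½ρv²S·CD, rearranging gives CD = 2D/(ρv²S).
CD = 2 × 22400 / (0.417 × 151² × 68.5) = 0.0688

CD = 0.0688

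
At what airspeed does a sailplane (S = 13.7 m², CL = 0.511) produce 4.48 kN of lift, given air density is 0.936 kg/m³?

L = ½ρv²S·CL ⇒ v = √(2L/(ρ·S·CL))
v = √(2 × 4480 / (0.936 × 13.7 × 0.511)) = √1367 = 37 m/s

v = 37 m/s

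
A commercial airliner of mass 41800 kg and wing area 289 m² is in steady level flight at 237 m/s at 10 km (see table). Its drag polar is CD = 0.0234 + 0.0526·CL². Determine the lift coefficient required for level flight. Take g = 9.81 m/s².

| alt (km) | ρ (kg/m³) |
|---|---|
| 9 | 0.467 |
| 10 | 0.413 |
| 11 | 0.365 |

CL = 0.122

At 10 km, from the table: ρ = 0.413 kg/m³.
In steady level flight, lift balances weight: W = mg = 41800 × 9.81 = 4.1006×10^5 N.
Dynamic pressure q = 0.5 × 0.413 × 237² = 11600 Pa.
Required CL = L/(qS) = 4.1006×10^5/(11600·289) = 0.1223.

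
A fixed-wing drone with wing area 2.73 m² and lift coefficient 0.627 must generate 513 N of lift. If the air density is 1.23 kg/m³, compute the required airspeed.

v = 22.1 m/s

L = ½ρv²S·CL ⇒ v = √(2L/(ρ·S·CL))
v = √(2 × 513 / (1.23 × 2.73 × 0.627)) = √487.3 = 22.1 m/s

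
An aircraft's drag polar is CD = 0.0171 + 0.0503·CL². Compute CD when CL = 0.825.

CD = 0.0171 + 0.0503 × 0.825² = 0.0171 + 0.03424 = 0.0513

CD = 0.0513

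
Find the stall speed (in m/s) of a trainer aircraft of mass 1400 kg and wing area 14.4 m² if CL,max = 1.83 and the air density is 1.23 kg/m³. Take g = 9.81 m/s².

V_stall = 29.1 m/s

At stall, lift equals weight: L = W = m·g = 1400 × 9.81 = 13730 N.
V_stall = √(2W/(ρ·S·CL,max)) = √(2 × 13730 / (1.23 × 14.4 × 1.83))
V_stall = √847.4 = 29.1 m/s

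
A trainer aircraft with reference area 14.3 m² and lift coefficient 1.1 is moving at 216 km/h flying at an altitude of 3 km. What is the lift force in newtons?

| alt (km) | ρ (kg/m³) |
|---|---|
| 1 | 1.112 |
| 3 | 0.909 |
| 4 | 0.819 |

At 3 km, from the table: ρ = 0.909 kg/m³.
Convert speed: v = 216 km/h ÷ 3.6 = 60 m/s.
Dynamic pressure q = ½ρv² = ½ × 0.909 × 60² = 1636 Pa.
L = q·S·CL = 1636 × 14.3 × 1.1 = 25700 N ≈ 25.7 kN

L = 25700 N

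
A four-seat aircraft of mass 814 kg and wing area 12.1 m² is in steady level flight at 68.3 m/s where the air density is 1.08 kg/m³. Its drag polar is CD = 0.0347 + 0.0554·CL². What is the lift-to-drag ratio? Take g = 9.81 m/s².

Level flight ⇒ L = W = m·g = 814 × 9.81 = 7985.3 N.
q = ½ρv² = ½ × 1.08 × 68.3² = 2519 Pa.
Required CL = L/(qS) = 7985.3/(2519·12.1) = 0.262.
CD = 0.0347 + 0.0554 × 0.262² = 0.0385.
L/D = CL/CD = 0.262 / 0.0385 = 6.8

L/D = 6.8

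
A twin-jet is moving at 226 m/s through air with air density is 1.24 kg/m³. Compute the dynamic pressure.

q = 31700 Pa

q = ½ρv² = ½ × 1.24 × 226² = 31700 Pa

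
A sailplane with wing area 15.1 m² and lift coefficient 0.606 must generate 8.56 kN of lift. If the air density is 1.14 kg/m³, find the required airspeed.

v = 40.5 m/s

L = ½ρv²S·CL ⇒ v = √(2L/(ρ·S·CL))
v = √(2 × 8560 / (1.14 × 15.1 × 0.606)) = √1641 = 40.5 m/s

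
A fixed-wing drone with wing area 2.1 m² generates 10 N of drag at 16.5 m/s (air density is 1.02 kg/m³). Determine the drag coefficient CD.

CD = 0.0343

From D = ½ρv²S·CD, rearranging gives CD = 2D/(ρv²S).
CD = 2 × 10 / (1.02 × 16.5² × 2.1) = 0.0343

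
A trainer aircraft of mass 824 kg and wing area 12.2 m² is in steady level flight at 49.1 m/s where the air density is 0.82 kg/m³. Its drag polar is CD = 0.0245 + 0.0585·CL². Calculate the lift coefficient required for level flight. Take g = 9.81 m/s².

CL = 0.67

Weight W = mg = 824 × 9.81 = 8083.4 N; in level flight L = W.
q = ½ρv² = ½ × 0.82 × 49.1² = 988.4 Pa.
Required CL = L/(qS) = 8083.4/(988.4·12.2) = 0.6703.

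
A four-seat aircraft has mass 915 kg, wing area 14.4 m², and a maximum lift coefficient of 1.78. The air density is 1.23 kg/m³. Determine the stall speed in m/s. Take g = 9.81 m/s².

Stall occurs when L = W at CL,max. W = mg = 915 × 9.81 = 8976 N.
From L = ½ρV²S·CL,max = W: V_stall = √(2W/(ρSCL,max)) = √(2·8976/(1.23·14.4·1.78))
V_stall = √569.4 = 23.9 m/s

V_stall = 23.9 m/s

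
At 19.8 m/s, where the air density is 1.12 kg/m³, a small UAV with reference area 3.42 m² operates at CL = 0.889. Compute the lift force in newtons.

L = 667 N

L = ½ρv²S·CL = ½ × 1.12 × 19.8² × 3.42 × 0.889 = 667 N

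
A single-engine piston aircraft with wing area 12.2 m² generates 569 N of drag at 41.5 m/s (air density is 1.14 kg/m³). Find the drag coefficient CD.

From D = ½ρv²S·CD, rearranging gives CD = 2D/(ρv²S).
CD = 2 × 569 / (1.14 × 41.5² × 12.2) = 0.0475

CD = 0.0475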